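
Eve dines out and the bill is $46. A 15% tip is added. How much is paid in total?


Calculate the tip:
15% of $46 = $6.90
Add tip to meal cost:
$46 + $6.90 = $52.90

$52.90


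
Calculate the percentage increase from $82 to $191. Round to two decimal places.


Find the absolute change:
|191 - 82| = 109
Divide by original and multiply by 100:
109 / 82 x 100 = 132.9268...% ≈ 132.93%

132.93%


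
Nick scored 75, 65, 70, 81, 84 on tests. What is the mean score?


Add the scores:
75 + 65 + 70 + 81 + 84 = 375
Divide by the number of tests:
375 / 5 = 75

75


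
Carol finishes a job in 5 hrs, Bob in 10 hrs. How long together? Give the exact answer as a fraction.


Carol's rate: 1/5 of the job per hour
Bob's rate: 1/10 of the job per hour
Combined rate: 1/5 + 1/10 = 3/10 per hour
Time = 1 / (3/10) = 10/3 hours (≈ 3.33 hours)

10/3 hours


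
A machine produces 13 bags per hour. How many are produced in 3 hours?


Production rate: 13 bags per hour
Time: 3 hours
Total: 13 x 3 = 39 bags

39 bags


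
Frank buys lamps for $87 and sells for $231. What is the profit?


Selling price = $231
Cost price = $87
Profit = selling price - cost price:
Profit = $231 - $87 = $144

$144


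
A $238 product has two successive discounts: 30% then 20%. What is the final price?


First discount:
30% of $238 = $71.40
Price after first discount:
$238 - $71.40 = $166.60
Second discount:
20% of $166.60 = $33.32
Final price:
$166.60 - $33.32 = $133.28

$133.28


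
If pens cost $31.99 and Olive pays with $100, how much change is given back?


Start with the amount paid:
$100
Subtract the price:
$100 - $31.99 = $68.01

$68.01


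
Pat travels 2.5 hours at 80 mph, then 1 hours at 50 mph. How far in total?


Leg 1 distance:
80 x 2.5 = 200 miles
Leg 2 distance:
50 x 1 = 50 miles
Total distance:
200 + 50 = 250 miles

250 miles


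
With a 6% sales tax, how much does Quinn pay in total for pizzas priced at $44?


Calculate the tax:
6% of $44 = $2.64
Add tax to price:
$44 + $2.64 = $46.64

$46.64


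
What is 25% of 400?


Convert percentage to decimal:
25% = 0.25
Multiply:
400 x 0.25 = 100

100


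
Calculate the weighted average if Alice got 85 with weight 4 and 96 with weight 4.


Weighted sum:
4 x 85 + 4 x 96 = 724
Total weight:
4 + 4 = 8
Weighted average:
724 / 8 = 90.5

90.5


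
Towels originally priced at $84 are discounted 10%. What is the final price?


Calculate the discount amount:
10% of $84 = $8.40
Subtract from original:
$84 - $8.40 = $75.60

$75.60


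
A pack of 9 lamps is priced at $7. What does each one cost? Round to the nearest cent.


Total cost: $7
Number of items: 9
Unit price: $7 / 9 = $0.7777... ≈ $0.78

$0.78


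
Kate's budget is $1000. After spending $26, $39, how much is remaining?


Add up expenses:
$26 + $39 = $65
Subtract from budget:
$1000 - $65 = $935

$935


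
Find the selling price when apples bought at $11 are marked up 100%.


Calculate the markup amount:
100% of $11 = $11
Add to cost:
$11 + $11 = $22

$22


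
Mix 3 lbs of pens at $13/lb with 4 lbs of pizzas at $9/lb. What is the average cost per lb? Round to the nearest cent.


Cost of pens:
3 x $13 = $39
Cost of pizzas:
4 x $9 = $36
Total cost: $39 + $36 = $75
Total weight: 7 lbs
Average: $75 / 7 = $10.7142... ≈ $10.71/lb

$10.71/lb


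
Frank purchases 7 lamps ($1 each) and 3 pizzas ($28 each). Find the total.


Cost of lamps:
7 x $1 = $7
Cost of pizzas:
3 x $28 = $84
Add both:
$7 + $84 = $91

$91


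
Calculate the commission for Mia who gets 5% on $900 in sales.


Convert rate to decimal:
5% = 0.05
Multiply by sales:
$900 x 0.05 = $45

$45


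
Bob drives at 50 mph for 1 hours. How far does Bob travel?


Use the formula: distance = speed x time
Speed = 50 mph, Time = 1 hours
50 x 1 = 50 miles

50 miles


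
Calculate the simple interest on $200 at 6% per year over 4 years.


Use the formula I = P x R x T / 100
P x R x T = 200 x 6 x 4 = 4800
I = 4800 / 100 = $48

$48


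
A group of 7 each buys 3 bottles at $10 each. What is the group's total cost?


Cost per person:
3 x $10 = $30
Group total:
7 x $30 = $210

$210


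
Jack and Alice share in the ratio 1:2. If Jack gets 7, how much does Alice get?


Find the multiplier:
7 / 1 = 7
Apply to Alice's share:
2 x 7 = 14

14


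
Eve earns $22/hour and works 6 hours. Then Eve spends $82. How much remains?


Calculate earnings:
6 x $22 = $132
Subtract spending:
$132 - $82 = $50

$50


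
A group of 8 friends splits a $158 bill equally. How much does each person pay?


Total bill: $158
Number of people: 8
Each pays: $158 / 8 = $19.75

$19.75


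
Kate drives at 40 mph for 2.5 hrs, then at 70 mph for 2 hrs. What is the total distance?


Leg 1 distance:
40 x 2.5 = 100 miles
Leg 2 distance:
70 x 2 = 140 miles
Total distance:
100 + 140 = 240 miles

240 miles


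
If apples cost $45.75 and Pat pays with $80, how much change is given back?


Start with the amount paid:
$80
Subtract the price:
$80 - $45.75 = $34.25

$34.25


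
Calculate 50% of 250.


Convert percentage to decimal:
50% = 0.5
Multiply:
250 x 0.5 = 125

125


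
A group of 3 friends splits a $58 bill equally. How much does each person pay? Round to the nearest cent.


Total bill: $58
Number of people: 3
Each pays: $58 / 3 = $19.3333... ≈ $19.33

$19.33


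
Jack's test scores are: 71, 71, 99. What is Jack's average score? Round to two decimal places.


Add the scores:
71 + 71 + 99 = 241
Divide by the number of tests:
241 / 3 = 80.3333... ≈ 80.33

80.33


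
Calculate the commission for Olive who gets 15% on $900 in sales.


Convert rate to decimal:
15% = 0.15
Multiply by sales:
$900 x 0.15 = $135

$135


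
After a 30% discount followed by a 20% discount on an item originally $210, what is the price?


First discount:
30% of $210 = $63
Price after first discount:
$210 - $63 = $147
Second discount:
20% of $147 = $29.40
Final price:
$147 - $29.40 = $117.60

$117.60


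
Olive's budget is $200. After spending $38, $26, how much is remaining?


Add up expenses:
$38 + $26 = $64
Subtract from budget:
$200 - $64 = $136

$136


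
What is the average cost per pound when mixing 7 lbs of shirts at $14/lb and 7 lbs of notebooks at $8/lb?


Cost of shirts:
7 x $14 = $98
Cost of notebooks:
7 x $8 = $56
Total cost: $98 + $56 = $154
Total weight: 14 lbs
Average: $154 / 14 = $11/lb

$11/lb


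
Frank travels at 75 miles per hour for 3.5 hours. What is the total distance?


Use the formula: distance = speed x time
Speed = 75 mph, Time = 3.5 hours
75 x 3.5 = 262.5 miles

262.5 miles


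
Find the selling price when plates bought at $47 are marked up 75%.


Calculate the markup amount:
75% of $47 = $35.25
Add to cost:
$47 + $35.25 = $82.25

$82.25


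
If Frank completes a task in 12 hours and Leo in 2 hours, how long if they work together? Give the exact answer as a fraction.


Frank's rate: 1/12 of the job per hour
Leo's rate: 1/2 of the job per hour
Combined rate: 1/12 + 1/2 = 7/12 per hour
Time = 1 / (7/12) = 12/7 hours (≈ 1.71 hours)

12/7 hours


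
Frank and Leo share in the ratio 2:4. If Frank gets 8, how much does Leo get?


Find the multiplier:
8 / 2 = 4
Apply to Leo's share:
4 x 4 = 16

16


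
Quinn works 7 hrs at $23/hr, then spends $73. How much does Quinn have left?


Calculate earnings:
7 x $23 = $161
Subtract spending:
$161 - $73 = $88

$88


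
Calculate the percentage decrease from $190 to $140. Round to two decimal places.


Find the absolute change:
|140 - 190| = 50
Divide by original and multiply by 100:
50 / 190 x 100 = 26.3157...% ≈ 26.32%

26.32%


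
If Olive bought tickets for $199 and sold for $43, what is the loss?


Selling price = $43
Cost price = $199
Loss = cost price - selling price:
Loss = $199 - $43 = $156

$156


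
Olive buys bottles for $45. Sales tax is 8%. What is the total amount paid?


Calculate the tax:
8% of $45 = $3.60
Add tax to price:
$45 + $3.60 = $48.60

$48.60


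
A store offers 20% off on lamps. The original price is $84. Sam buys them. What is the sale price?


Calculate the discount amount:
20% of $84 = $16.80
Subtract from original:
$84 - $16.80 = $67.20

$67.20


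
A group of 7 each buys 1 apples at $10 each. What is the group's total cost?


Cost per person:
1 x $10 = $10
Group total:
7 x $10 = $70

$70


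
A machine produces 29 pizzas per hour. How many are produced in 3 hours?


Production rate: 29 pizzas per hour
Time: 3 hours
Total: 29 x 3 = 87 pizzas

87 pizzas


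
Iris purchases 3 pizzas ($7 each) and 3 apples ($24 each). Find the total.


Cost of pizzas:
3 x $7 = $21
Cost of apples:
3 x $24 = $72
Add both:
$21 + $72 = $93

$93


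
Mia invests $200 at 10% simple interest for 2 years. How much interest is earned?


Use the formula I = P x R x T / 100
P x R x T = 200 x 10 x 2 = 4000
I = 4000 / 100 = $40

$40


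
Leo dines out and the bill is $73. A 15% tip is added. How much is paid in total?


Calculate the tip:
15% of $73 = $10.95
Add tip to meal cost:
$73 + $10.95 = $83.95

$83.95


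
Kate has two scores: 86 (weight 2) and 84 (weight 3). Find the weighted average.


Weighted sum:
2 x 86 + 3 x 84 = 424
Total weight:
2 + 3 = 5
Weighted average:
424 / 5 = 84.8

84.8


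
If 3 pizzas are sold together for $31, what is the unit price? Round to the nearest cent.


Total cost: $31
Number of items: 3
Unit price: $31 / 3 = $10.3333... ≈ $10.33

$10.33


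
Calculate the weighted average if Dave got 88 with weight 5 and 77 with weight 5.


Weighted sum:
5 x 88 + 5 x 77 = 825
Total weight:
5 + 5 = 10
Weighted average:
825 / 10 = 82.5

82.5


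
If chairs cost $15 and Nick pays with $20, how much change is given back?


Start with the amount paid:
$20
Subtract the price:
$20 - $15 = $5

$5


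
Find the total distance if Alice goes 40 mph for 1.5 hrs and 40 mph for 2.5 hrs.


Leg 1 distance:
40 x 1.5 = 60 miles
Leg 2 distance:
40 x 2.5 = 100 miles
Total distance:
60 + 100 = 160 miles

160 miles


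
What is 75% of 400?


Convert percentage to decimal:
75% = 0.75
Multiply:
400 x 0.75 = 300

300


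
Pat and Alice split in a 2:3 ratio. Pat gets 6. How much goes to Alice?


Find the multiplier:
6 / 2 = 3
Apply to Alice's share:
3 x 3 = 9

9


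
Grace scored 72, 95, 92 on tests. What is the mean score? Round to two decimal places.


Add the scores:
72 + 95 + 92 = 259
Divide by the number of tests:
259 / 3 = 86.3333... ≈ 86.33

86.33


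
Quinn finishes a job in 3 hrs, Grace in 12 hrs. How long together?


Quinn's rate: 1/3 of the job per hour
Grace's rate: 1/12 of the job per hour
Combined rate: 1/3 + 1/12 = 5/12 per hour
Time = 1 / (5/12) = 12/5 = 2.4 hours

2.4 hours


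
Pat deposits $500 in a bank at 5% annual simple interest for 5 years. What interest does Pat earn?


Use the formula I = P x R x T / 100
P x R x T = 500 x 5 x 5 = 12500
I = 12500 / 100 = $125

$125


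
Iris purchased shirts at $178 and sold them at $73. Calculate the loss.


Selling price = $73
Cost price = $178
Loss = cost price - selling price:
Loss = $178 - $73 = $105

$105


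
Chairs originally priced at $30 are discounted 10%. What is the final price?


Calculate the discount amount:
10% of $30 = $3
Subtract from original:
$30 - $3 = $27

$27


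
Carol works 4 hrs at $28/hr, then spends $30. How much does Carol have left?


Calculate earnings:
4 x $28 = $112
Subtract spending:
$112 - $30 = $82

$82


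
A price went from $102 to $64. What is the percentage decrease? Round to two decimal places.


Find the absolute change:
|64 - 102| = 38
Divide by original and multiply by 100:
38 / 102 x 100 = 37.2549...% ≈ 37.25%

37.25%


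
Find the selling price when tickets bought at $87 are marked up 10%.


Calculate the markup amount:
10% of $87 = $8.70
Add to cost:
$87 + $8.70 = $95.70

$95.70


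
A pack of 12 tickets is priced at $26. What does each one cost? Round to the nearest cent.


Total cost: $26
Number of items: 12
Unit price: $26 / 12 = $2.1666... ≈ $2.17

$2.17


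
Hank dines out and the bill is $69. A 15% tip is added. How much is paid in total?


Calculate the tip:
15% of $69 = $10.35
Add tip to meal cost:
$69 + $10.35 = $79.35

$79.35


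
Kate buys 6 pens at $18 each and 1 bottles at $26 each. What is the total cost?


Cost of pens:
6 x $18 = $108
Cost of bottles:
1 x $26 = $26
Add both:
$108 + $26 = $134

$134


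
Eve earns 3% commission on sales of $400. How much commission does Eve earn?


Convert rate to decimal:
3% = 0.03
Multiply by sales:
$400 x 0.03 = $12

$12


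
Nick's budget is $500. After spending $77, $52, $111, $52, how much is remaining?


Add up expenses:
$77 + $52 + $111 + $52 = $292
Subtract from budget:
$500 - $292 = $208

$208


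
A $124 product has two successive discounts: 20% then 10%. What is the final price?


First discount:
20% of $124 = $24.80
Price after first discount:
$124 - $24.80 = $99.20
Second discount:
10% of $99.20 = $9.92
Final price:
$99.20 - $9.92 = $89.28

$89.28


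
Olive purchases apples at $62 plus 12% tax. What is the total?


Calculate the tax:
12% of $62 = $7.44
Add tax to price:
$62 + $7.44 = $69.44

$69.44


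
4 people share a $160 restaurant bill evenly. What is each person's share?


Total bill: $160
Number of people: 4
Each pays: $160 / 4 = $40

$40


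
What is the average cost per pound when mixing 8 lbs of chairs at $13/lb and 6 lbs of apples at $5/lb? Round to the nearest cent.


Cost of chairs:
8 x $13 = $104
Cost of apples:
6 x $5 = $30
Total cost: $104 + $30 = $134
Total weight: 14 lbs
Average: $134 / 14 = $9.5714... ≈ $9.57/lb

$9.57/lb


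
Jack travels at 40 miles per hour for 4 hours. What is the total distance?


Use the formula: distance = speed x time
Speed = 40 mph, Time = 4 hours
40 x 4 = 160 miles

160 miles


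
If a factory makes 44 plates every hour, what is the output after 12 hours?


Production rate: 44 plates per hour
Time: 12 hours
Total: 44 x 12 = 528 plates

528 plates


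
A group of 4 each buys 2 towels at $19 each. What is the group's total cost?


Cost per person:
2 x $19 = $38
Group total:
4 x $38 = $152

$152


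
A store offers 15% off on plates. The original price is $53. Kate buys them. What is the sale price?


Calculate the discount amount:
15% of $53 = $7.95
Subtract from original:
$53 - $7.95 = $45.05

$45.05


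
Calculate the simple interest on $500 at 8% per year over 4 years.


Use the formula I = P x R x T / 100
P x R x T = 500 x 8 x 4 = 16000
I = 16000 / 100 = $160

$160


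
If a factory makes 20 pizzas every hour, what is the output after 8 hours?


Production rate: 20 pizzas per hour
Time: 8 hours
Total: 20 x 8 = 160 pizzas

160 pizzas


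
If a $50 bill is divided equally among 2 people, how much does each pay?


Total bill: $50
Number of people: 2
Each pays: $50 / 2 = $25

$25


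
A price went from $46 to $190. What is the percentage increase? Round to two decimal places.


Find the absolute change:
|190 - 46| = 144
Divide by original and multiply by 100:
144 / 46 x 100 = 313.0434...% ≈ 313.04%

313.04%


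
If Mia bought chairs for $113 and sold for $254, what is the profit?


Selling price = $254
Cost price = $113
Profit = selling price - cost price:
Profit = $254 - $113 = $141

$141


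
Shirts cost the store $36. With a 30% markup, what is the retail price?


Calculate the markup amount:
30% of $36 = $10.80
Add to cost:
$36 + $10.80 = $46.80

$46.80


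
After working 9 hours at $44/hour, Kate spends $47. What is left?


Calculate earnings:
9 x $44 = $396
Subtract spending:
$396 - $47 = $349

$349


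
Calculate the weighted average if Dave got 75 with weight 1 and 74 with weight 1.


Weighted sum:
1 x 75 + 1 x 74 = 149
Total weight:
1 + 1 = 2
Weighted average:
149 / 2 = 74.5

74.5


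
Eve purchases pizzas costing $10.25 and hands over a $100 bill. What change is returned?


Start with the amount paid:
$100
Subtract the price:
$100 - $10.25 = $89.75

$89.75


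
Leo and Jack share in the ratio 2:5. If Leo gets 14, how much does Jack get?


Find the multiplier:
14 / 2 = 7
Apply to Jack's share:
5 x 7 = 35

35


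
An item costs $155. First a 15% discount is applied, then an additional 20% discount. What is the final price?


First discount:
15% of $155 = $23.25
Price after first discount:
$155 - $23.25 = $131.75
Second discount:
20% of $131.75 = $26.35
Final price:
$131.75 - $26.35 = $105.40

$105.40


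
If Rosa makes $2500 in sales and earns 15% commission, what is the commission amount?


Convert rate to decimal:
15% = 0.15
Multiply by sales:
$2500 x 0.15 = $375

$375


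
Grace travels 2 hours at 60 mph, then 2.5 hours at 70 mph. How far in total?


Leg 1 distance:
60 x 2 = 120 miles
Leg 2 distance:
70 x 2.5 = 175 miles
Total distance:
120 + 175 = 295 miles

295 miles


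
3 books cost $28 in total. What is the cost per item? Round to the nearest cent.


Total cost: $28
Number of items: 3
Unit price: $28 / 3 = $9.3333... ≈ $9.33

$9.33


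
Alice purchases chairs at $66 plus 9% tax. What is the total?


Calculate the tax:
9% of $66 = $5.94
Add tax to price:
$66 + $5.94 = $71.94

$71.94


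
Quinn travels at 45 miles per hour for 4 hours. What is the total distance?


Use the formula: distance = speed x time
Speed = 45 mph, Time = 4 hours
45 x 4 = 180 miles

180 miles


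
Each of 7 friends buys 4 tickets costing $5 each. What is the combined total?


Cost per person:
4 x $5 = $20
Group total:
7 x $20 = $140

$140


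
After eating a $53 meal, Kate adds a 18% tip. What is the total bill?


Calculate the tip:
18% of $53 = $9.54
Add tip to meal cost:
$53 + $9.54 = $62.54

$62.54


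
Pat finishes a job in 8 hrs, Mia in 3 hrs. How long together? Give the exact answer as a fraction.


Pat's rate: 1/8 of the job per hour
Mia's rate: 1/3 of the job per hour
Combined rate: 1/8 + 1/3 = 11/24 per hour
Time = 1 / (11/24) = 24/11 hours (≈ 2.18 hours)

24/11 hours


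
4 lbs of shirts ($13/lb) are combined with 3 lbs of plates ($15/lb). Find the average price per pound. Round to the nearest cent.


Cost of shirts:
4 x $13 = $52
Cost of plates:
3 x $15 = $45
Total cost: $52 + $45 = $97
Total weight: 7 lbs
Average: $97 / 7 = $13.8571... ≈ $13.86/lb

$13.86/lb


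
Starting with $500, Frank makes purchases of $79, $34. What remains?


Add up expenses:
$79 + $34 = $113
Subtract from budget:
$500 - $113 = $387

$387


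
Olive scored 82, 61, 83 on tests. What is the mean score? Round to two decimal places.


Add the scores:
82 + 61 + 83 = 226
Divide by the number of tests:
226 / 3 = 75.3333... ≈ 75.33

75.33


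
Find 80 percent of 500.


Convert percentage to decimal:
80% = 0.8
Multiply:
500 x 0.8 = 400

400


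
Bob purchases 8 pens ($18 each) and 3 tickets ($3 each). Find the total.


Cost of pens:
8 x $18 = $144
Cost of tickets:
3 x $3 = $9
Add both:
$144 + $9 = $153

$153


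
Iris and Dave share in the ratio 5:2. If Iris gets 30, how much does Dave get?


Find the multiplier:
30 / 5 = 6
Apply to Dave's share:
2 x 6 = 12

12


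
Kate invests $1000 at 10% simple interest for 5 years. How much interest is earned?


Use the formula I = P x R x T / 100
P x R x T = 1000 x 10 x 5 = 50000
I = 50000 / 100 = $500

$500


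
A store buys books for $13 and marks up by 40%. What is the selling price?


Calculate the markup amount:
40% of $13 = $5.20
Add to cost:
$13 + $5.20 = $18.20

$18.20


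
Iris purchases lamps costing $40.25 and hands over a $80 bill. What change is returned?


Start with the amount paid:
$80
Subtract the price:
$80 - $40.25 = $39.75

$39.75


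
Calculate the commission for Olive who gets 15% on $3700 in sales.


Convert rate to decimal:
15% = 0.15
Multiply by sales:
$3700 x 0.15 = $555

$555


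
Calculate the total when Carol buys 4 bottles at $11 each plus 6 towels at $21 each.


Cost of bottles:
4 x $11 = $44
Cost of towels:
6 x $21 = $126
Add both:
$44 + $126 = $170

$170


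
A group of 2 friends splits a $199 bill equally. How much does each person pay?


Total bill: $199
Number of people: 2
Each pays: $199 / 2 = $99.50

$99.50


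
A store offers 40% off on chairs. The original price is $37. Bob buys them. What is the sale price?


Calculate the discount amount:
40% of $37 = $14.80
Subtract from original:
$37 - $14.80 = $22.20

$22.20


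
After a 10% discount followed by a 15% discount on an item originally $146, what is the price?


First discount:
10% of $146 = $14.60
Price after first discount:
$146 - $14.60 = $131.40
Second discount:
15% of $131.40 = $19.71
Final price:
$131.40 - $19.71 = $111.69

$111.69


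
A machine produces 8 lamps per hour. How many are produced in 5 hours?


Production rate: 8 lamps per hour
Time: 5 hours
Total: 8 x 5 = 40 lamps

40 lamps


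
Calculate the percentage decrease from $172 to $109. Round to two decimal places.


Find the absolute change:
|109 - 172| = 63
Divide by original and multiply by 100:
63 / 172 x 100 = 36.6279...% ≈ 36.63%

36.63%


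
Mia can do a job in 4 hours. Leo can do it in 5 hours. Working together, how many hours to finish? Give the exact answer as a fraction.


Mia's rate: 1/4 of the job per hour
Leo's rate: 1/5 of the job per hour
Combined rate: 1/4 + 1/5 = 9/20 per hour
Time = 1 / (9/20) = 20/9 hours (≈ 2.22 hours)

20/9 hours


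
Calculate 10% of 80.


Convert percentage to decimal:
10% = 0.1
Multiply:
80 x 0.1 = 8

8


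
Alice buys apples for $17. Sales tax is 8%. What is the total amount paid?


Calculate the tax:
8% of $17 = $1.36
Add tax to price:
$17 + $1.36 = $18.36

$18.36


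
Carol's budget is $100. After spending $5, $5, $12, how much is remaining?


Add up expenses:
$5 + $5 + $12 = $22
Subtract from budget:
$100 - $22 = $78

$78


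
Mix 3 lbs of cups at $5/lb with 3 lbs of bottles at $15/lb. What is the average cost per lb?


Cost of cups:
3 x $5 = $15
Cost of bottles:
3 x $15 = $45
Total cost: $15 + $45 = $60
Total weight: 6 lbs
Average: $60 / 6 = $10/lb

$10/lb


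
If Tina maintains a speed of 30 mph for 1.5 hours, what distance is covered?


Use the formula: distance = speed x time
Speed = 30 mph, Time = 1.5 hours
30 x 1.5 = 45 miles

45 miles


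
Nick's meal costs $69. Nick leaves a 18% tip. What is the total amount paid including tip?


Calculate the tip:
18% of $69 = $12.42
Add tip to meal cost:
$69 + $12.42 = $81.42

$81.42


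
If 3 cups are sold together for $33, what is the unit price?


Total cost: $33
Number of items: 3
Unit price: $33 / 3 = $11

$11


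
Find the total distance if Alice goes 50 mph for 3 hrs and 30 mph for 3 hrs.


Leg 1 distance:
50 x 3 = 150 miles
Leg 2 distance:
30 x 3 = 90 miles
Total distance:
150 + 90 = 240 miles

240 miles


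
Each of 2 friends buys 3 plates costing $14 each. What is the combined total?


Cost per person:
3 x $14 = $42
Group total:
2 x $42 = $84

$84


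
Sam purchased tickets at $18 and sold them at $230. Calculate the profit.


Selling price = $230
Cost price = $18
Profit = selling price - cost price:
Profit = $230 - $18 = $212

$212


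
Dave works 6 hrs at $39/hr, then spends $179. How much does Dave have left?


Calculate earnings:
6 x $39 = $234
Subtract spending:
$234 - $179 = $55

$55


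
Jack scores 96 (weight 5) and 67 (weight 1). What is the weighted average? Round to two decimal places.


Weighted sum:
5 x 96 + 1 x 67 = 547
Total weight:
5 + 1 = 6
Weighted average:
547 / 6 = 91.1666... ≈ 91.17

91.17


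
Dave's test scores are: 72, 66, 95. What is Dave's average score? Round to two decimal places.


Add the scores:
72 + 66 + 95 = 233
Divide by the number of tests:
233 / 3 = 77.6666... ≈ 77.67

77.67


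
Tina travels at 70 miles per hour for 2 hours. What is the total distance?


Use the formula: distance = speed x time
Speed = 70 mph, Time = 2 hours
70 x 2 = 140 miles

140 miles


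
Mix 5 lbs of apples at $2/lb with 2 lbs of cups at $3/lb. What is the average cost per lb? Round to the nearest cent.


Cost of apples:
5 x $2 = $10
Cost of cups:
2 x $3 = $6
Total cost: $10 + $6 = $16
Total weight: 7 lbs
Average: $16 / 7 = $2.2857... ≈ $2.29/lb

$2.29/lb


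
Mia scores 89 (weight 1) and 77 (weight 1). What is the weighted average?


Weighted sum:
1 x 89 + 1 x 77 = 166
Total weight:
1 + 1 = 2
Weighted average:
166 / 2 = 83

83


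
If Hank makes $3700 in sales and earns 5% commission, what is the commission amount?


Convert rate to decimal:
5% = 0.05
Multiply by sales:
$3700 x 0.05 = $185

$185


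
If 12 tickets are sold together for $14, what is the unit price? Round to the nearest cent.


Total cost: $14
Number of items: 12
Unit price: $14 / 12 = $1.1666... ≈ $1.17

$1.17


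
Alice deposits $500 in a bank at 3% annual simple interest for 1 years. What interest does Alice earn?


Use the formula I = P x R x T / 100
P x R x T = 500 x 3 x 1 = 1500
I = 1500 / 100 = $15

$15


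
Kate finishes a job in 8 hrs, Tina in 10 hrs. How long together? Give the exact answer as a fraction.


Kate's rate: 1/8 of the job per hour
Tina's rate: 1/10 of the job per hour
Combined rate: 1/8 + 1/10 = 9/40 per hour
Time = 1 / (9/40) = 40/9 hours (≈ 4.44 hours)

40/9 hours


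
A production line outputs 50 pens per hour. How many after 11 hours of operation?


Production rate: 50 pens per hour
Time: 11 hours
Total: 50 x 11 = 550 pens

550 pens


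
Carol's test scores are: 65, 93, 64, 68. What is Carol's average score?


Add the scores:
65 + 93 + 64 + 68 = 290
Divide by the number of tests:
290 / 4 = 72.5

72.5


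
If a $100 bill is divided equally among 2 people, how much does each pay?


Total bill: $100
Number of people: 2
Each pays: $100 / 2 = $50

$50


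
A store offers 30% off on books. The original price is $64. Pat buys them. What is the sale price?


Calculate the discount amount:
30% of $64 = $19.20
Subtract from original:
$64 - $19.20 = $44.80

$44.80


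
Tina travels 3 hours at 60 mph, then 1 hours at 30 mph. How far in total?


Leg 1 distance:
60 x 3 = 180 miles
Leg 2 distance:
30 x 1 = 30 miles
Total distance:
180 + 30 = 210 miles

210 miles


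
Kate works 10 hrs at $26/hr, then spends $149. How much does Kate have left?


Calculate earnings:
10 x $26 = $260
Subtract spending:
$260 - $149 = $111

$111


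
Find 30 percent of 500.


Convert percentage to decimal:
30% = 0.3
Multiply:
500 x 0.3 = 150

150


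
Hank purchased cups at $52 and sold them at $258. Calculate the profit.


Selling price = $258
Cost price = $52
Profit = selling price - cost price:
Profit = $258 - $52 = $206

$206


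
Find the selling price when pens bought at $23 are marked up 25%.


Calculate the markup amount:
25% of $23 = $5.75
Add to cost:
$23 + $5.75 = $28.75

$28.75


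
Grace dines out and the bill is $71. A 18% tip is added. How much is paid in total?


Calculate the tip:
18% of $71 = $12.78
Add tip to meal cost:
$71 + $12.78 = $83.78

$83.78


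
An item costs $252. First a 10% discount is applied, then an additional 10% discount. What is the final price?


First discount:
10% of $252 = $25.20
Price after first discount:
$252 - $25.20 = $226.80
Second discount:
10% of $226.80 = $22.68
Final price:
$226.80 - $22.68 = $204.12

$204.12


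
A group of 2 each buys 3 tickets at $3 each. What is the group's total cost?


Cost per person:
3 x $3 = $9
Group total:
2 x $9 = $18

$18


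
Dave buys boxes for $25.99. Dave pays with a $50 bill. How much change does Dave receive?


Start with the amount paid:
$50
Subtract the price:
$50 - $25.99 = $24.01

$24.01


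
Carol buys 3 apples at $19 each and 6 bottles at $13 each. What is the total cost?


Cost of apples:
3 x $19 = $57
Cost of bottles:
6 x $13 = $78
Add both:
$57 + $78 = $135

$135


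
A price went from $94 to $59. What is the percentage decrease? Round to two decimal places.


Find the absolute change:
|59 - 94| = 35
Divide by original and multiply by 100:
35 / 94 x 100 = 37.2340...% ≈ 37.23%

37.23%


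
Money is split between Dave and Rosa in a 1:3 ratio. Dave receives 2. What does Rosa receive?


Find the multiplier:
2 / 1 = 2
Apply to Rosa's share:
3 x 2 = 6

6


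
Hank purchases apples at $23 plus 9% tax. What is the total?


Calculate the tax:
9% of $23 = $2.07
Add tax to price:
$23 + $2.07 = $25.07

$25.07


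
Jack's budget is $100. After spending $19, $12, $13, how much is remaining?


Add up expenses:
$19 + $12 + $13 = $44
Subtract from budget:
$100 - $44 = $56

$56


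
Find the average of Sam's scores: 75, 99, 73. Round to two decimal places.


Add the scores:
75 + 99 + 73 = 247
Divide by the number of tests:
247 / 3 = 82.3333... ≈ 82.33

82.33


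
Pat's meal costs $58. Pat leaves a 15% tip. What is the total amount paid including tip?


Calculate the tip:
15% of $58 = $8.70
Add tip to meal cost:
$58 + $8.70 = $66.70

$66.70


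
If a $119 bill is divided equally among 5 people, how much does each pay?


Total bill: $119
Number of people: 5
Each pays: $119 / 5 = $23.80

$23.80


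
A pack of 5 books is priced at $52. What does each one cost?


Total cost: $52
Number of items: 5
Unit price: $52 / 5 = $10.40

$10.40


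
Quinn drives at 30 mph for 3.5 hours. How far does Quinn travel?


Use the formula: distance = speed x time
Speed = 30 mph, Time = 3.5 hours
30 x 3.5 = 105 miles

105 miles


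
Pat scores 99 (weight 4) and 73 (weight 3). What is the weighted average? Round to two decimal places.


Weighted sum:
4 x 99 + 3 x 73 = 615
Total weight:
4 + 3 = 7
Weighted average:
615 / 7 = 87.8571... ≈ 87.86

87.86


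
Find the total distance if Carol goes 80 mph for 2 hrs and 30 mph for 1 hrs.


Leg 1 distance:
80 x 2 = 160 miles
Leg 2 distance:
30 x 1 = 30 miles
Total distance:
160 + 30 = 190 miles

190 miles


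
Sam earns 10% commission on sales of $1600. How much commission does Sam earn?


Convert rate to decimal:
10% = 0.1
Multiply by sales:
$1600 x 0.1 = $160

$160


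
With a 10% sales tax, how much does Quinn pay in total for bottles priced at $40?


Calculate the tax:
10% of $40 = $4
Add tax to price:
$40 + $4 = $44

$44


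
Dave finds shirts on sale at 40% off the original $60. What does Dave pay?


Calculate the discount amount:
40% of $60 = $24
Subtract from original:
$60 - $24 = $36

$36


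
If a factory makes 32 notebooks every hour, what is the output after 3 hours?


Production rate: 32 notebooks per hour
Time: 3 hours
Total: 32 x 3 = 96 notebooks

96 notebooks


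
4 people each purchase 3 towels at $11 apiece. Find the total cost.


Cost per person:
3 x $11 = $33
Group total:
4 x $33 = $132

$132


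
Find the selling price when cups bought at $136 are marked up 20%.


Calculate the markup amount:
20% of $136 = $27.20
Add to cost:
$136 + $27.20 = $163.20

$163.20


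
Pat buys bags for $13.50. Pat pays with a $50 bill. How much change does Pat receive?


Start with the amount paid:
$50
Subtract the price:
$50 - $13.50 = $36.50

$36.50


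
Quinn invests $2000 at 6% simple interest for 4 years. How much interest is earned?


Use the formula I = P x R x T / 100
P x R x T = 2000 x 6 x 4 = 48000
I = 48000 / 100 = $480

$480


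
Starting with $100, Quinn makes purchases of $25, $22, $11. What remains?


Add up expenses:
$25 + $22 + $11 = $58
Subtract from budget:
$100 - $58 = $42

$42


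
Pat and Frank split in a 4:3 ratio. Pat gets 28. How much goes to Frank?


Find the multiplier:
28 / 4 = 7
Apply to Frank's share:
3 x 7 = 21

21


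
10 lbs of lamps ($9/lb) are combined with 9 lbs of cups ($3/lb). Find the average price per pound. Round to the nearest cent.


Cost of lamps:
10 x $9 = $90
Cost of cups:
9 x $3 = $27
Total cost: $90 + $27 = $117
Total weight: 19 lbs
Average: $117 / 19 = $6.1578... ≈ $6.16/lb

$6.16/lb


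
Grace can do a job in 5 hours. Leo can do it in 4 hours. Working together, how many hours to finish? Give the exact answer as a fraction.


Grace's rate: 1/5 of the job per hour
Leo's rate: 1/4 of the job per hour
Combined rate: 1/5 + 1/4 = 9/20 per hour
Time = 1 / (9/20) = 20/9 hours (≈ 2.22 hours)

20/9 hours


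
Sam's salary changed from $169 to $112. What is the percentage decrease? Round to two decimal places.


Find the absolute change:
|112 - 169| = 57
Divide by original and multiply by 100:
57 / 169 x 100 = 33.7278...% ≈ 33.73%

33.73%


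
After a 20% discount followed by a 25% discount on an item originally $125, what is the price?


First discount:
20% of $125 = $25
Price after first discount:
$125 - $25 = $100
Second discount:
25% of $100 = $25
Final price:
$100 - $25 = $75

$75


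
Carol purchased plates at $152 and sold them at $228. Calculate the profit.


Selling price = $228
Cost price = $152
Profit = selling price - cost price:
Profit = $228 - $152 = $76

$76


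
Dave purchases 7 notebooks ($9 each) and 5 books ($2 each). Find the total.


Cost of notebooks:
7 x $9 = $63
Cost of books:
5 x $2 = $10
Add both:
$63 + $10 = $73

$73


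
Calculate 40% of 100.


Convert percentage to decimal:
40% = 0.4
Multiply:
100 x 0.4 = 40

40


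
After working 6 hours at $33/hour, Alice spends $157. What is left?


Calculate earnings:
6 x $33 = $198
Subtract spending:
$198 - $157 = $41

$41


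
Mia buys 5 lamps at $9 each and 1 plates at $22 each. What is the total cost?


Cost of lamps:
5 x $9 = $45
Cost of plates:
1 x $22 = $22
Add both:
$45 + $22 = $67

$67


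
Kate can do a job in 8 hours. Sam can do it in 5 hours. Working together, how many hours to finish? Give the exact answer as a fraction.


Kate's rate: 1/8 of the job per hour
Sam's rate: 1/5 of the job per hour
Combined rate: 1/8 + 1/5 = 13/40 per hour
Time = 1 / (13/40) = 40/13 hours (≈ 3.08 hours)

40/13 hours


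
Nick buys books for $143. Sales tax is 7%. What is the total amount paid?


Calculate the tax:
7% of $143 = $10.01
Add tax to price:
$143 + $10.01 = $153.01

$153.01


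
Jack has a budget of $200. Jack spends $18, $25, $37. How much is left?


Add up expenses:
$18 + $25 + $37 = $80
Subtract from budget:
$200 - $80 = $120

$120


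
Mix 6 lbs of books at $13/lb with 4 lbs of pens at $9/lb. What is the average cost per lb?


Cost of books:
6 x $13 = $78
Cost of pens:
4 x $9 = $36
Total cost: $78 + $36 = $114
Total weight: 10 lbs
Average: $114 / 10 = $11.40/lb

$11.40/lb


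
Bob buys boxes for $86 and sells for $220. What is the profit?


Selling price = $220
Cost price = $86
Profit = selling price - cost price:
Profit = $220 - $86 = $134

$134


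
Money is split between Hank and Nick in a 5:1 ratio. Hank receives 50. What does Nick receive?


Find the multiplier:
50 / 5 = 10
Apply to Nick's share:
1 x 10 = 10

10


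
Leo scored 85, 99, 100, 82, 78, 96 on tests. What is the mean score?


Add the scores:
85 + 99 + 100 + 82 + 78 + 96 = 540
Divide by the number of tests:
540 / 6 = 90

90


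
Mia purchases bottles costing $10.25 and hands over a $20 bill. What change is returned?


Start with the amount paid:
$20
Subtract the price:
$20 - $10.25 = $9.75

$9.75


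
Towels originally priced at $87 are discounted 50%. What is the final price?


Calculate the discount amount:
50% of $87 = $43.50
Subtract from original:
$87 - $43.50 = $43.50

$43.50


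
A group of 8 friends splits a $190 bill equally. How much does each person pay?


Total bill: $190
Number of people: 8
Each pays: $190 / 8 = $23.75

$23.75


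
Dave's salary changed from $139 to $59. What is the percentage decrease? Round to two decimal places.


Find the absolute change:
|59 - 139| = 80
Divide by original and multiply by 100:
80 / 139 x 100 = 57.5539...% ≈ 57.55%

57.55%


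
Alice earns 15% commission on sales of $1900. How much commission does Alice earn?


Convert rate to decimal:
15% = 0.15
Multiply by sales:
$1900 x 0.15 = $285

$285


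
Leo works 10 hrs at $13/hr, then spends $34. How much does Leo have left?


Calculate earnings:
10 x $13 = $130
Subtract spending:
$130 - $34 = $96

$96


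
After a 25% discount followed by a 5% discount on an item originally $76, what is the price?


First discount:
25% of $76 = $19
Price after first discount:
$76 - $19 = $57
Second discount:
5% of $57 = $2.85
Final price:
$57 - $2.85 = $54.15

$54.15


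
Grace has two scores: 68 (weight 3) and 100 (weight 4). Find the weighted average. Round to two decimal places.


Weighted sum:
3 x 68 + 4 x 100 = 604
Total weight:
3 + 4 = 7
Weighted average:
604 / 7 = 86.2857... ≈ 86.29

86.29


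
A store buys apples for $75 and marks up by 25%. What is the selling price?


Calculate the markup amount:
25% of $75 = $18.75
Add to cost:
$75 + $18.75 = $93.75

$93.75


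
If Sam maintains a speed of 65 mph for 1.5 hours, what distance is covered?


Use the formula: distance = speed x time
Speed = 65 mph, Time = 1.5 hours
65 x 1.5 = 97.5 miles

97.5 miles


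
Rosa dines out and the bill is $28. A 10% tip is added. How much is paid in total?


Calculate the tip:
10% of $28 = $2.80
Add tip to meal cost:
$28 + $2.80 = $30.80

$30.80


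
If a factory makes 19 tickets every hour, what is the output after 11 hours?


Production rate: 19 tickets per hour
Time: 11 hours
Total: 19 x 11 = 209 tickets

209 tickets


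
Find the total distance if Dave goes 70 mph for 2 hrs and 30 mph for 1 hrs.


Leg 1 distance:
70 x 2 = 140 miles
Leg 2 distance:
30 x 1 = 30 miles
Total distance:
140 + 30 = 170 miles

170 miles


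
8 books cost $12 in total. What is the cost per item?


Total cost: $12
Number of items: 8
Unit price: $12 / 8 = $1.50

$1.50


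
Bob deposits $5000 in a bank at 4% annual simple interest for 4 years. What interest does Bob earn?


Use the formula I = P x R x T / 100
P x R x T = 5000 x 4 x 4 = 80000
I = 80000 / 100 = $800

$800


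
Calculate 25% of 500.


Convert percentage to decimal:
25% = 0.25
Multiply:
500 x 0.25 = 125

125


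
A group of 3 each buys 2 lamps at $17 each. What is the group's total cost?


Cost per person:
2 x $17 = $34
Group total:
3 x $34 = $102

$102


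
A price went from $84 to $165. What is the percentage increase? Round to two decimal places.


Find the absolute change:
|165 - 84| = 81
Divide by original and multiply by 100:
81 / 84 x 100 = 96.4285...% ≈ 96.43%

96.43%


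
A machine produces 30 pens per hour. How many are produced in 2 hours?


Production rate: 30 pens per hour
Time: 2 hours
Total: 30 x 2 = 60 pens

60 pens


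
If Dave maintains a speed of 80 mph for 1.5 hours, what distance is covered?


Use the formula: distance = speed x time
Speed = 80 mph, Time = 1.5 hours
80 x 1.5 = 120 miles

120 miles


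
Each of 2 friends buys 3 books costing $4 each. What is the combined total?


Cost per person:
3 x $4 = $12
Group total:
2 x $12 = $24

$24


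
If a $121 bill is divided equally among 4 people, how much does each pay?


Total bill: $121
Number of people: 4
Each pays: $121 / 4 = $30.25

$30.25


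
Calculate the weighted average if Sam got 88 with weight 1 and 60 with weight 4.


Weighted sum:
1 x 88 + 4 x 60 = 328
Total weight:
1 + 4 = 5
Weighted average:
328 / 5 = 65.6

65.6
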